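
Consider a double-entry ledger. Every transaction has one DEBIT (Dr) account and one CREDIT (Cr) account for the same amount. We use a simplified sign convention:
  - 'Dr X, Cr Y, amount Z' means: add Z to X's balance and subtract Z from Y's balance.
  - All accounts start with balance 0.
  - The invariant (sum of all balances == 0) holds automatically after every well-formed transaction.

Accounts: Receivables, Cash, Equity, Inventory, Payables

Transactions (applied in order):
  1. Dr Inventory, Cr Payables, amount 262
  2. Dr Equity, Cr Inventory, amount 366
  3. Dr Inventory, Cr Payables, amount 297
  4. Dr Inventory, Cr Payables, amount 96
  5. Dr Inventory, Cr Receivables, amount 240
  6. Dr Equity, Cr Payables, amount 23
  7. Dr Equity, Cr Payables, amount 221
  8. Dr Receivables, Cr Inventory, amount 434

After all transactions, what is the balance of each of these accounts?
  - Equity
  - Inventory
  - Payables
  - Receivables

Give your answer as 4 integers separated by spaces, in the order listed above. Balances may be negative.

After txn 1 (Dr Inventory, Cr Payables, amount 262): Inventory=262 Payables=-262
After txn 2 (Dr Equity, Cr Inventory, amount 366): Equity=366 Inventory=-104 Payables=-262
After txn 3 (Dr Inventory, Cr Payables, amount 297): Equity=366 Inventory=193 Payables=-559
After txn 4 (Dr Inventory, Cr Payables, amount 96): Equity=366 Inventory=289 Payables=-655
After txn 5 (Dr Inventory, Cr Receivables, amount 240): Equity=366 Inventory=529 Payables=-655 Receivables=-240
After txn 6 (Dr Equity, Cr Payables, amount 23): Equity=389 Inventory=529 Payables=-678 Receivables=-240
After txn 7 (Dr Equity, Cr Payables, amount 221): Equity=610 Inventory=529 Payables=-899 Receivables=-240
After txn 8 (Dr Receivables, Cr Inventory, amount 434): Equity=610 Inventory=95 Payables=-899 Receivables=194

Answer: 610 95 -899 194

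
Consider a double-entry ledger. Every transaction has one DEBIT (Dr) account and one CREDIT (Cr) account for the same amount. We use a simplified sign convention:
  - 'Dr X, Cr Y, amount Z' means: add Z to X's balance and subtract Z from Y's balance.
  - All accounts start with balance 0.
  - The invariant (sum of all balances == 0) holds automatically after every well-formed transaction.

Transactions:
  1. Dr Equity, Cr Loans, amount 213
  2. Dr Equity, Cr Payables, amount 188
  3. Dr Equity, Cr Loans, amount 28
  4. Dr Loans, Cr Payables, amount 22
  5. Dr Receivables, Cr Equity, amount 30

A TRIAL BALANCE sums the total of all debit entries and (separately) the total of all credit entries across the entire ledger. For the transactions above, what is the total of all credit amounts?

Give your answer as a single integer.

Answer: 481

Derivation:
Txn 1: credit+=213
Txn 2: credit+=188
Txn 3: credit+=28
Txn 4: credit+=22
Txn 5: credit+=30
Total credits = 481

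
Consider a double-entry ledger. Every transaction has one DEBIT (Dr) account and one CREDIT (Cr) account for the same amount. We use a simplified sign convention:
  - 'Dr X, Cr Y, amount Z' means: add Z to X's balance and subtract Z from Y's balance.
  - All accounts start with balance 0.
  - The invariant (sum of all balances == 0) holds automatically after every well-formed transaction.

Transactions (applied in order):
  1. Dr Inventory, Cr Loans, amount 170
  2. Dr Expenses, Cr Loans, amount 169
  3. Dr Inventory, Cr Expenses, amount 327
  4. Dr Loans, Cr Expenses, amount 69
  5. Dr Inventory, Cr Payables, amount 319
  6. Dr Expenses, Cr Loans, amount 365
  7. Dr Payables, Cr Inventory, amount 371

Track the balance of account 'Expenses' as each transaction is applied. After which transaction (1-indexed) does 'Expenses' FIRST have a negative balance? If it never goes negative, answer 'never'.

Answer: 3

Derivation:
After txn 1: Expenses=0
After txn 2: Expenses=169
After txn 3: Expenses=-158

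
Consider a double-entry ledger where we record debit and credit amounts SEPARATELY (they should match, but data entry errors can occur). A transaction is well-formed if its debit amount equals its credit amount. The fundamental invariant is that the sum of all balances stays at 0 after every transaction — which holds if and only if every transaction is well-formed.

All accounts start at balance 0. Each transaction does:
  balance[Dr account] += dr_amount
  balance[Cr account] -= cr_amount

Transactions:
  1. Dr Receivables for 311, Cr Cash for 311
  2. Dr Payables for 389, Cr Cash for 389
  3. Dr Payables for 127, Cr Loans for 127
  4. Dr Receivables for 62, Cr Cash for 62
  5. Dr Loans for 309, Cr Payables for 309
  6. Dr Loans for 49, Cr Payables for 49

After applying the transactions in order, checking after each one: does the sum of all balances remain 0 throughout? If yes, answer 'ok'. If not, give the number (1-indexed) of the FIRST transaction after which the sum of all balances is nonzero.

Answer: ok

Derivation:
After txn 1: dr=311 cr=311 sum_balances=0
After txn 2: dr=389 cr=389 sum_balances=0
After txn 3: dr=127 cr=127 sum_balances=0
After txn 4: dr=62 cr=62 sum_balances=0
After txn 5: dr=309 cr=309 sum_balances=0
After txn 6: dr=49 cr=49 sum_balances=0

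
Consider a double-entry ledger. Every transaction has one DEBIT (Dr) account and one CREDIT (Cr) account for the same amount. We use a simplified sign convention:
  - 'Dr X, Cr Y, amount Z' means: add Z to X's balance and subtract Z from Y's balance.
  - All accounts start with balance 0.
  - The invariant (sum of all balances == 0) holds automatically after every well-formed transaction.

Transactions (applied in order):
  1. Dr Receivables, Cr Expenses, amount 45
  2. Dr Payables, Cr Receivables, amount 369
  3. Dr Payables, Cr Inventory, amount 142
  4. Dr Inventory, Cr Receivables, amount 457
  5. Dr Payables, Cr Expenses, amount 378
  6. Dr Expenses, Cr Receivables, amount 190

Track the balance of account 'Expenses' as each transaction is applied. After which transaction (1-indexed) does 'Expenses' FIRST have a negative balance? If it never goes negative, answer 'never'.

Answer: 1

Derivation:
After txn 1: Expenses=-45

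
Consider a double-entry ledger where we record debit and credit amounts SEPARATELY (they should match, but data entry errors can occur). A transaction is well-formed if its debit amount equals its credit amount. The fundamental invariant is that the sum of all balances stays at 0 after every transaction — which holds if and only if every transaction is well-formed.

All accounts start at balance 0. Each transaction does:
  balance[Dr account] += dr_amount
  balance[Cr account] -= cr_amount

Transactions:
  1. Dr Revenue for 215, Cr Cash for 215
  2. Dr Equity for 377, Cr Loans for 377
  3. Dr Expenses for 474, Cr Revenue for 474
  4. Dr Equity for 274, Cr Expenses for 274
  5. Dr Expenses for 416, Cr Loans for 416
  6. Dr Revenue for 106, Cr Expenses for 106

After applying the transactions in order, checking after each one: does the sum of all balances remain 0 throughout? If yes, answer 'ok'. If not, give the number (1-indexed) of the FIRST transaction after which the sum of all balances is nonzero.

After txn 1: dr=215 cr=215 sum_balances=0
After txn 2: dr=377 cr=377 sum_balances=0
After txn 3: dr=474 cr=474 sum_balances=0
After txn 4: dr=274 cr=274 sum_balances=0
After txn 5: dr=416 cr=416 sum_balances=0
After txn 6: dr=106 cr=106 sum_balances=0

Answer: ok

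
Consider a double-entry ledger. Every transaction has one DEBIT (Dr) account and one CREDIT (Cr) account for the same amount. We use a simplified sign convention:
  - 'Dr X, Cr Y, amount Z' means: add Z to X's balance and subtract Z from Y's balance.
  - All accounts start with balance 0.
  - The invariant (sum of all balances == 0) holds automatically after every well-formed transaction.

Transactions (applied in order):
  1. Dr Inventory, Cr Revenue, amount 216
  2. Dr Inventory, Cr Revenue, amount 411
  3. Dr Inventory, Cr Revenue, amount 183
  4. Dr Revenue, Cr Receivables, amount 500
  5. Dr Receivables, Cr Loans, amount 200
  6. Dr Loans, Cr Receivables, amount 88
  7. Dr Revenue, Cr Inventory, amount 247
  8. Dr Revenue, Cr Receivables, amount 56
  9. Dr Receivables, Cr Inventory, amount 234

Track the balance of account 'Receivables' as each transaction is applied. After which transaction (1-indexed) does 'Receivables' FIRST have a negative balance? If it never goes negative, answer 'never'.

After txn 1: Receivables=0
After txn 2: Receivables=0
After txn 3: Receivables=0
After txn 4: Receivables=-500

Answer: 4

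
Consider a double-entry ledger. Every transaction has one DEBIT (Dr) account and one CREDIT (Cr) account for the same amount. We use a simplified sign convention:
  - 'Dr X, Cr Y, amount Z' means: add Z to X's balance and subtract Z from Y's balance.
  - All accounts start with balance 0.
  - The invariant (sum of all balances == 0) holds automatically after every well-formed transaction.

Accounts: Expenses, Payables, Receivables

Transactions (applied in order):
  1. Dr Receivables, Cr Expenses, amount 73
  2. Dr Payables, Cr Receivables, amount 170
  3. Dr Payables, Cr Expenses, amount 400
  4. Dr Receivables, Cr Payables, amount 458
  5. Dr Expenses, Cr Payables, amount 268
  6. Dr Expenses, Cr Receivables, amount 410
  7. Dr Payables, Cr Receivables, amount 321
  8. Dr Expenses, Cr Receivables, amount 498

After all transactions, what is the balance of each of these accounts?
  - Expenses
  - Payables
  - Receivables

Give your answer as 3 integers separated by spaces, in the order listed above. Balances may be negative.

Answer: 703 165 -868

Derivation:
After txn 1 (Dr Receivables, Cr Expenses, amount 73): Expenses=-73 Receivables=73
After txn 2 (Dr Payables, Cr Receivables, amount 170): Expenses=-73 Payables=170 Receivables=-97
After txn 3 (Dr Payables, Cr Expenses, amount 400): Expenses=-473 Payables=570 Receivables=-97
After txn 4 (Dr Receivables, Cr Payables, amount 458): Expenses=-473 Payables=112 Receivables=361
After txn 5 (Dr Expenses, Cr Payables, amount 268): Expenses=-205 Payables=-156 Receivables=361
After txn 6 (Dr Expenses, Cr Receivables, amount 410): Expenses=205 Payables=-156 Receivables=-49
After txn 7 (Dr Payables, Cr Receivables, amount 321): Expenses=205 Payables=165 Receivables=-370
After txn 8 (Dr Expenses, Cr Receivables, amount 498): Expenses=703 Payables=165 Receivables=-868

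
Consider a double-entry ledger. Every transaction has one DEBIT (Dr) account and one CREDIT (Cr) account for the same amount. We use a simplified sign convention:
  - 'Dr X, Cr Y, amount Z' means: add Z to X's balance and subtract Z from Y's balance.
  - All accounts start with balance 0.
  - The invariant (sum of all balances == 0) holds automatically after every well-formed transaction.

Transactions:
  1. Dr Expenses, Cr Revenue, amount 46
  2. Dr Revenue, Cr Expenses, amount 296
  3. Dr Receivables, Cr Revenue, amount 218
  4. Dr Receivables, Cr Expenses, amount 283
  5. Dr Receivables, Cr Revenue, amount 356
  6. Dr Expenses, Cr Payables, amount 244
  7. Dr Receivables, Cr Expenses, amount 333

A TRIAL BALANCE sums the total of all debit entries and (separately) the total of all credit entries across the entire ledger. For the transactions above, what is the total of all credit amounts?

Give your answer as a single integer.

Answer: 1776

Derivation:
Txn 1: credit+=46
Txn 2: credit+=296
Txn 3: credit+=218
Txn 4: credit+=283
Txn 5: credit+=356
Txn 6: credit+=244
Txn 7: credit+=333
Total credits = 1776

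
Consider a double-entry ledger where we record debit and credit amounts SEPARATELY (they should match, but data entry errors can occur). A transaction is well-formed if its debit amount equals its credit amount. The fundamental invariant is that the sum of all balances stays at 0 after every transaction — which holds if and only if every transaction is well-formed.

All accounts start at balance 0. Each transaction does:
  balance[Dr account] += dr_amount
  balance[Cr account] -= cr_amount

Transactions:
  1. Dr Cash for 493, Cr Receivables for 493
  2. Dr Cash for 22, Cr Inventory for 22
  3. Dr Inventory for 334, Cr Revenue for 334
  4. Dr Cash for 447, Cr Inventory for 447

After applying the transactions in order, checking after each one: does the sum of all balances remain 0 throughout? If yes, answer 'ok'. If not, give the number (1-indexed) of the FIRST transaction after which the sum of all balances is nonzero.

Answer: ok

Derivation:
After txn 1: dr=493 cr=493 sum_balances=0
After txn 2: dr=22 cr=22 sum_balances=0
After txn 3: dr=334 cr=334 sum_balances=0
After txn 4: dr=447 cr=447 sum_balances=0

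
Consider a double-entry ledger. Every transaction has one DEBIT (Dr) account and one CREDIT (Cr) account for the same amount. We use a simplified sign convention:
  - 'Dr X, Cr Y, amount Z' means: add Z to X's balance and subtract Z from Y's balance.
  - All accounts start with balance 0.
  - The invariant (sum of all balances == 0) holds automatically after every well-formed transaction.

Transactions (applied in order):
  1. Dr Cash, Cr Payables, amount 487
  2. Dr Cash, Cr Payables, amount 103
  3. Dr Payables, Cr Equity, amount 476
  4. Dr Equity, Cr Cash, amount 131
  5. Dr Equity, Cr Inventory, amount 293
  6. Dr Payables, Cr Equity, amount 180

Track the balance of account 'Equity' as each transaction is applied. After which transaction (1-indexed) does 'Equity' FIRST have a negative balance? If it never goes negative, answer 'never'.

After txn 1: Equity=0
After txn 2: Equity=0
After txn 3: Equity=-476

Answer: 3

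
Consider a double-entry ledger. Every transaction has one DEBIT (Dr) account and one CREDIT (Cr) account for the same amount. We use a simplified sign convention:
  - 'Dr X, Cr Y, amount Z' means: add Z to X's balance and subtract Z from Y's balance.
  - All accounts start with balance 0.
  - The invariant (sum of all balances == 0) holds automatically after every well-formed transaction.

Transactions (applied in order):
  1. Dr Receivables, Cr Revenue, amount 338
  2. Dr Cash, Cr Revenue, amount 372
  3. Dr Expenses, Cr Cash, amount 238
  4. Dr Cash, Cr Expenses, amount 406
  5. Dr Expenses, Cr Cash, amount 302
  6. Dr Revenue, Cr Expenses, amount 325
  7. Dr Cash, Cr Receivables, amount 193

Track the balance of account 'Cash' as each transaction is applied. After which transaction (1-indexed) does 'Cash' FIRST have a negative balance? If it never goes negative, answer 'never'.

Answer: never

Derivation:
After txn 1: Cash=0
After txn 2: Cash=372
After txn 3: Cash=134
After txn 4: Cash=540
After txn 5: Cash=238
After txn 6: Cash=238
After txn 7: Cash=431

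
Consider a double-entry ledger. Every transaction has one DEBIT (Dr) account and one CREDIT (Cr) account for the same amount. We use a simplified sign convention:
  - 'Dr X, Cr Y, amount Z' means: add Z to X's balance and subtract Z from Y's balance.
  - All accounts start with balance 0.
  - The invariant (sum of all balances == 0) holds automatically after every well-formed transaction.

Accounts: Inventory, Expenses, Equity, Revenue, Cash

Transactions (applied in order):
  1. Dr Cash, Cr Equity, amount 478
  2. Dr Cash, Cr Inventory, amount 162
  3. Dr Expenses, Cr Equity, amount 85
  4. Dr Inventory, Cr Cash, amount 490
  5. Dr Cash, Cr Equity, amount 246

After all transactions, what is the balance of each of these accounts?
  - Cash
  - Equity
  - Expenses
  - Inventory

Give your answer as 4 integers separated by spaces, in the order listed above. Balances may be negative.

Answer: 396 -809 85 328

Derivation:
After txn 1 (Dr Cash, Cr Equity, amount 478): Cash=478 Equity=-478
After txn 2 (Dr Cash, Cr Inventory, amount 162): Cash=640 Equity=-478 Inventory=-162
After txn 3 (Dr Expenses, Cr Equity, amount 85): Cash=640 Equity=-563 Expenses=85 Inventory=-162
After txn 4 (Dr Inventory, Cr Cash, amount 490): Cash=150 Equity=-563 Expenses=85 Inventory=328
After txn 5 (Dr Cash, Cr Equity, amount 246): Cash=396 Equity=-809 Expenses=85 Inventory=328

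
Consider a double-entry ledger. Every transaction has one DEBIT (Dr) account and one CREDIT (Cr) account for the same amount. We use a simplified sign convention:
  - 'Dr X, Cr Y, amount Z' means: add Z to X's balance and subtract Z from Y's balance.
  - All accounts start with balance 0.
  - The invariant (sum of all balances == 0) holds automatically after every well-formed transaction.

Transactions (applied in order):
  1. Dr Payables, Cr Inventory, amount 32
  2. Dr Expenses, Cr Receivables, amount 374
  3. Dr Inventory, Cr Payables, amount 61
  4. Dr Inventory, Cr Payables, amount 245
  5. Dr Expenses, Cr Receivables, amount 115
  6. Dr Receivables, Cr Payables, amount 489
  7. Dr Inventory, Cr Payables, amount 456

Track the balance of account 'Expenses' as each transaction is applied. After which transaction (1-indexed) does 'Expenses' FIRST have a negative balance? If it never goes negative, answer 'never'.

After txn 1: Expenses=0
After txn 2: Expenses=374
After txn 3: Expenses=374
After txn 4: Expenses=374
After txn 5: Expenses=489
After txn 6: Expenses=489
After txn 7: Expenses=489

Answer: never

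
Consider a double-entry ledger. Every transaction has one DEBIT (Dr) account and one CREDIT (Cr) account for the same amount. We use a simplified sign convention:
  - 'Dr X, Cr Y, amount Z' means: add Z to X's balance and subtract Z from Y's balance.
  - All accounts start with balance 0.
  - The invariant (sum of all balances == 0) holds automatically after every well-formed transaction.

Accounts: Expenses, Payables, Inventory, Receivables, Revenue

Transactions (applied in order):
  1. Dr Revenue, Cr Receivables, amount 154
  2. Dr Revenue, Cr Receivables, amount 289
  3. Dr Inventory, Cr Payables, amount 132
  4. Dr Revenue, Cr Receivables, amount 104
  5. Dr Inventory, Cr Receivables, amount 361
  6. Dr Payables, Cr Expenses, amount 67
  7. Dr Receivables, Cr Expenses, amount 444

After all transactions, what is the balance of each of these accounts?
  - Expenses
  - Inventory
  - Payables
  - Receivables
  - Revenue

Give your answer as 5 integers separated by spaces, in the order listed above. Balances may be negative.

Answer: -511 493 -65 -464 547

Derivation:
After txn 1 (Dr Revenue, Cr Receivables, amount 154): Receivables=-154 Revenue=154
After txn 2 (Dr Revenue, Cr Receivables, amount 289): Receivables=-443 Revenue=443
After txn 3 (Dr Inventory, Cr Payables, amount 132): Inventory=132 Payables=-132 Receivables=-443 Revenue=443
After txn 4 (Dr Revenue, Cr Receivables, amount 104): Inventory=132 Payables=-132 Receivables=-547 Revenue=547
After txn 5 (Dr Inventory, Cr Receivables, amount 361): Inventory=493 Payables=-132 Receivables=-908 Revenue=547
After txn 6 (Dr Payables, Cr Expenses, amount 67): Expenses=-67 Inventory=493 Payables=-65 Receivables=-908 Revenue=547
After txn 7 (Dr Receivables, Cr Expenses, amount 444): Expenses=-511 Inventory=493 Payables=-65 Receivables=-464 Revenue=547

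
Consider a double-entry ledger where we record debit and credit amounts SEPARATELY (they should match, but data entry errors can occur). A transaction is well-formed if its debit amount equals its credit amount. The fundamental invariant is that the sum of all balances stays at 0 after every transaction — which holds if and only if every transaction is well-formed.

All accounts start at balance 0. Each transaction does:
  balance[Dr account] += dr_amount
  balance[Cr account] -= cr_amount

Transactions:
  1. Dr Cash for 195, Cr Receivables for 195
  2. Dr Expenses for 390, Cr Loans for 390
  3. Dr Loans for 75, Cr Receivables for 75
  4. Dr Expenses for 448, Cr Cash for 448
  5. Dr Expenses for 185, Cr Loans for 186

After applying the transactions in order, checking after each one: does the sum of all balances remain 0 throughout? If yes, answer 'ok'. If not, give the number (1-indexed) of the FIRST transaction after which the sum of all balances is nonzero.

Answer: 5

Derivation:
After txn 1: dr=195 cr=195 sum_balances=0
After txn 2: dr=390 cr=390 sum_balances=0
After txn 3: dr=75 cr=75 sum_balances=0
After txn 4: dr=448 cr=448 sum_balances=0
After txn 5: dr=185 cr=186 sum_balances=-1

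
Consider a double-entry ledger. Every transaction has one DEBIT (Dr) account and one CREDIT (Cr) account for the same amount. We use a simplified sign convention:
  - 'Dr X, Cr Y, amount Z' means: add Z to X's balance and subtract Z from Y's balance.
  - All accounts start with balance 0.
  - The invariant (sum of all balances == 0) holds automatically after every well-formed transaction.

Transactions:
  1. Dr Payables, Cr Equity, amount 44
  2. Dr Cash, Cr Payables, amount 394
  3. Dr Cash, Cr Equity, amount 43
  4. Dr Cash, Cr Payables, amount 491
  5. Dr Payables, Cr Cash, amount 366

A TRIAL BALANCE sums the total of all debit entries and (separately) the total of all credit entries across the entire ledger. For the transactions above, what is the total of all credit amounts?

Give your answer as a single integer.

Txn 1: credit+=44
Txn 2: credit+=394
Txn 3: credit+=43
Txn 4: credit+=491
Txn 5: credit+=366
Total credits = 1338

Answer: 1338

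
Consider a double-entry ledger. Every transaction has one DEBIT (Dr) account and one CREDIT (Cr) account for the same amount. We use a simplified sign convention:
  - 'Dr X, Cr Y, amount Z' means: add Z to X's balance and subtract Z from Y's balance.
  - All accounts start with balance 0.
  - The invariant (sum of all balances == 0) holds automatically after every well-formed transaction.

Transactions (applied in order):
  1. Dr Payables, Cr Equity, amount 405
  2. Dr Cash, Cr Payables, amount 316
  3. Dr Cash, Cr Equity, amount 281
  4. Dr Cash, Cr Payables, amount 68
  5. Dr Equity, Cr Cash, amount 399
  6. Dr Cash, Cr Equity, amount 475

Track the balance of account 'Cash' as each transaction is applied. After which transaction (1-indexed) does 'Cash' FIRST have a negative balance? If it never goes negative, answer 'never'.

After txn 1: Cash=0
After txn 2: Cash=316
After txn 3: Cash=597
After txn 4: Cash=665
After txn 5: Cash=266
After txn 6: Cash=741

Answer: never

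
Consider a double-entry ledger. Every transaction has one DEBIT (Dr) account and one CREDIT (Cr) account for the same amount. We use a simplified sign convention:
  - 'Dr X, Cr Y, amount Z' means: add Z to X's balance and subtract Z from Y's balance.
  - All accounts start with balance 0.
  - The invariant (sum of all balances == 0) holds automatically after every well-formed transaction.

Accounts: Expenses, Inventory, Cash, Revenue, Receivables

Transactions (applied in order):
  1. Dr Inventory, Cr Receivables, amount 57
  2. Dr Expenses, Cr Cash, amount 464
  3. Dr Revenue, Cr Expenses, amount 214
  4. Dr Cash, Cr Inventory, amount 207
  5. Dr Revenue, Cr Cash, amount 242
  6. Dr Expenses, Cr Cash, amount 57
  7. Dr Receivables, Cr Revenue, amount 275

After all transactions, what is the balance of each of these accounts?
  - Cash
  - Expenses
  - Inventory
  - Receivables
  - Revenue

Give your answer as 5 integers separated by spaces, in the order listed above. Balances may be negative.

After txn 1 (Dr Inventory, Cr Receivables, amount 57): Inventory=57 Receivables=-57
After txn 2 (Dr Expenses, Cr Cash, amount 464): Cash=-464 Expenses=464 Inventory=57 Receivables=-57
After txn 3 (Dr Revenue, Cr Expenses, amount 214): Cash=-464 Expenses=250 Inventory=57 Receivables=-57 Revenue=214
After txn 4 (Dr Cash, Cr Inventory, amount 207): Cash=-257 Expenses=250 Inventory=-150 Receivables=-57 Revenue=214
After txn 5 (Dr Revenue, Cr Cash, amount 242): Cash=-499 Expenses=250 Inventory=-150 Receivables=-57 Revenue=456
After txn 6 (Dr Expenses, Cr Cash, amount 57): Cash=-556 Expenses=307 Inventory=-150 Receivables=-57 Revenue=456
After txn 7 (Dr Receivables, Cr Revenue, amount 275): Cash=-556 Expenses=307 Inventory=-150 Receivables=218 Revenue=181

Answer: -556 307 -150 218 181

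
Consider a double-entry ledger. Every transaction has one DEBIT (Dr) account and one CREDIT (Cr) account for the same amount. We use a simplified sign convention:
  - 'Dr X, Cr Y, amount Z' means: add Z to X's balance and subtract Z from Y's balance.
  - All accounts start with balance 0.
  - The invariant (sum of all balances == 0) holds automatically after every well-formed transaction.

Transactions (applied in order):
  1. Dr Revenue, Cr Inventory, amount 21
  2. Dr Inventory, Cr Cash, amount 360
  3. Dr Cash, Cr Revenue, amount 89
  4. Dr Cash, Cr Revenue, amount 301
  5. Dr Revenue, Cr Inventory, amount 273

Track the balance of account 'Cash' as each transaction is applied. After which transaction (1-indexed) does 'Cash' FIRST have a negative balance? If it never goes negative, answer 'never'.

Answer: 2

Derivation:
After txn 1: Cash=0
After txn 2: Cash=-360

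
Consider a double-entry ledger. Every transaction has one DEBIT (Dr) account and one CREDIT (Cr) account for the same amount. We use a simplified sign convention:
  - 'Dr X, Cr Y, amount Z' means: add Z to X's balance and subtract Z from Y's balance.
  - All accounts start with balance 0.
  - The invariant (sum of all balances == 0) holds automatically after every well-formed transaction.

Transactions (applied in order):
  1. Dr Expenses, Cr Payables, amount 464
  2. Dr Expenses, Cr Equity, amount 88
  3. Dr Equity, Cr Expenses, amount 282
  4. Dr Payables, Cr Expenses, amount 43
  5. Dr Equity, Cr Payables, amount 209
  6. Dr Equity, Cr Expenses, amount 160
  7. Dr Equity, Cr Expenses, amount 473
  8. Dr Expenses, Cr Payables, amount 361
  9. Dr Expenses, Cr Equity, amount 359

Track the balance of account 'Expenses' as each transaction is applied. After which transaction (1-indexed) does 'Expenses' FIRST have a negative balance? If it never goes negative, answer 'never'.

After txn 1: Expenses=464
After txn 2: Expenses=552
After txn 3: Expenses=270
After txn 4: Expenses=227
After txn 5: Expenses=227
After txn 6: Expenses=67
After txn 7: Expenses=-406

Answer: 7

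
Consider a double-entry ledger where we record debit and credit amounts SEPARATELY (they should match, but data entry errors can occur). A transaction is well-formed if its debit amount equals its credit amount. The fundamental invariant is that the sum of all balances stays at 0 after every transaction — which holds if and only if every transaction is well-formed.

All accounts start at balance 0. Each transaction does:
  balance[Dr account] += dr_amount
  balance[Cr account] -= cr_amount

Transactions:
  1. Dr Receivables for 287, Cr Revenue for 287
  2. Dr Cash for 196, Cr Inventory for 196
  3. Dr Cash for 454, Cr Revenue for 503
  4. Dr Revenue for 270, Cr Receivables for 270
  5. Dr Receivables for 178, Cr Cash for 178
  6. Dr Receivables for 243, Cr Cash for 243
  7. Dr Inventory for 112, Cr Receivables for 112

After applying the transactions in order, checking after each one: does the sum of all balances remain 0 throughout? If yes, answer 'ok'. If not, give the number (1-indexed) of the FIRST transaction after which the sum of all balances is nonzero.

Answer: 3

Derivation:
After txn 1: dr=287 cr=287 sum_balances=0
After txn 2: dr=196 cr=196 sum_balances=0
After txn 3: dr=454 cr=503 sum_balances=-49
After txn 4: dr=270 cr=270 sum_balances=-49
After txn 5: dr=178 cr=178 sum_balances=-49
After txn 6: dr=243 cr=243 sum_balances=-49
After txn 7: dr=112 cr=112 sum_balances=-49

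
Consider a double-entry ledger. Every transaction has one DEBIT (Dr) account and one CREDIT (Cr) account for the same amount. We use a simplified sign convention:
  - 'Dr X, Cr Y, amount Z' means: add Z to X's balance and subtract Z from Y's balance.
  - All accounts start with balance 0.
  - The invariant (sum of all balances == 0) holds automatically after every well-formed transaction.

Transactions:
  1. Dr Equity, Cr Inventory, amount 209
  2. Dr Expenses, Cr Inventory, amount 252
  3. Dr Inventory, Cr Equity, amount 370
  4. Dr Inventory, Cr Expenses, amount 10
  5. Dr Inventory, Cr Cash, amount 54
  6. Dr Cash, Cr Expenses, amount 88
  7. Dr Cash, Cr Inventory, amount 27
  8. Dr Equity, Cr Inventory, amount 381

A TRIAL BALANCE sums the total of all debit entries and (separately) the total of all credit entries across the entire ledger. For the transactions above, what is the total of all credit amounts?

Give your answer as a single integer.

Txn 1: credit+=209
Txn 2: credit+=252
Txn 3: credit+=370
Txn 4: credit+=10
Txn 5: credit+=54
Txn 6: credit+=88
Txn 7: credit+=27
Txn 8: credit+=381
Total credits = 1391

Answer: 1391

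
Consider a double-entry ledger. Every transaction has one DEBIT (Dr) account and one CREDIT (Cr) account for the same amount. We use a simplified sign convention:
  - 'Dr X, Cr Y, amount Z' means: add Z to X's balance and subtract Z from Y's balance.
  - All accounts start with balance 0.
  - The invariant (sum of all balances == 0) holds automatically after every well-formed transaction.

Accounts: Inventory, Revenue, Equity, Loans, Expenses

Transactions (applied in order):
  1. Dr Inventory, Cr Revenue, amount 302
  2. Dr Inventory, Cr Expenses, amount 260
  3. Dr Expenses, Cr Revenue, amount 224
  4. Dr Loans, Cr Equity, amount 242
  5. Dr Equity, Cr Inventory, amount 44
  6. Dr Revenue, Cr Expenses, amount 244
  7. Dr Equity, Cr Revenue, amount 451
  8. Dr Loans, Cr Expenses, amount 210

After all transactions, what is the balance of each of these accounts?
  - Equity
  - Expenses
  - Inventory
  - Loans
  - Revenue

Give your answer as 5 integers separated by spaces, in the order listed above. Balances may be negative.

Answer: 253 -490 518 452 -733

Derivation:
After txn 1 (Dr Inventory, Cr Revenue, amount 302): Inventory=302 Revenue=-302
After txn 2 (Dr Inventory, Cr Expenses, amount 260): Expenses=-260 Inventory=562 Revenue=-302
After txn 3 (Dr Expenses, Cr Revenue, amount 224): Expenses=-36 Inventory=562 Revenue=-526
After txn 4 (Dr Loans, Cr Equity, amount 242): Equity=-242 Expenses=-36 Inventory=562 Loans=242 Revenue=-526
After txn 5 (Dr Equity, Cr Inventory, amount 44): Equity=-198 Expenses=-36 Inventory=518 Loans=242 Revenue=-526
After txn 6 (Dr Revenue, Cr Expenses, amount 244): Equity=-198 Expenses=-280 Inventory=518 Loans=242 Revenue=-282
After txn 7 (Dr Equity, Cr Revenue, amount 451): Equity=253 Expenses=-280 Inventory=518 Loans=242 Revenue=-733
After txn 8 (Dr Loans, Cr Expenses, amount 210): Equity=253 Expenses=-490 Inventory=518 Loans=452 Revenue=-733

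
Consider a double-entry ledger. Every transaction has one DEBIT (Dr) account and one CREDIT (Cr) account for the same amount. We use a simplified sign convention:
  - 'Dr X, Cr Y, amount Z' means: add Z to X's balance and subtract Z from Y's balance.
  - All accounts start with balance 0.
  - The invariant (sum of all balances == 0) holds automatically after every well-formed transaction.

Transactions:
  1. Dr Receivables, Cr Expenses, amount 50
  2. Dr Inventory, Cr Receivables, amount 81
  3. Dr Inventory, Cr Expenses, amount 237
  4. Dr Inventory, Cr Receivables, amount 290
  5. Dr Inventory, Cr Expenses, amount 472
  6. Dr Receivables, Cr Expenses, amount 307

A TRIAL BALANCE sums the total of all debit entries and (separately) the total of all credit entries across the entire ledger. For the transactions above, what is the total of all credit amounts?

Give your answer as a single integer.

Txn 1: credit+=50
Txn 2: credit+=81
Txn 3: credit+=237
Txn 4: credit+=290
Txn 5: credit+=472
Txn 6: credit+=307
Total credits = 1437

Answer: 1437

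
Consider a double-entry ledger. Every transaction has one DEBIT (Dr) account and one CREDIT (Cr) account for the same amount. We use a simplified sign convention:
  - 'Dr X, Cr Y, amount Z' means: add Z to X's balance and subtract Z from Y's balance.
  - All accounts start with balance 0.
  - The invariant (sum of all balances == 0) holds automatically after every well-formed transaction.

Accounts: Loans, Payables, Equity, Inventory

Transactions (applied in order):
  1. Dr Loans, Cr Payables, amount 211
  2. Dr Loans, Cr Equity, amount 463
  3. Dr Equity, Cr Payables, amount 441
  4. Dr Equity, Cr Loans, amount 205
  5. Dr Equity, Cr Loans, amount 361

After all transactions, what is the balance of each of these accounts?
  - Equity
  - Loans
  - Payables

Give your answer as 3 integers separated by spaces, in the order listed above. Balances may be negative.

After txn 1 (Dr Loans, Cr Payables, amount 211): Loans=211 Payables=-211
After txn 2 (Dr Loans, Cr Equity, amount 463): Equity=-463 Loans=674 Payables=-211
After txn 3 (Dr Equity, Cr Payables, amount 441): Equity=-22 Loans=674 Payables=-652
After txn 4 (Dr Equity, Cr Loans, amount 205): Equity=183 Loans=469 Payables=-652
After txn 5 (Dr Equity, Cr Loans, amount 361): Equity=544 Loans=108 Payables=-652

Answer: 544 108 -652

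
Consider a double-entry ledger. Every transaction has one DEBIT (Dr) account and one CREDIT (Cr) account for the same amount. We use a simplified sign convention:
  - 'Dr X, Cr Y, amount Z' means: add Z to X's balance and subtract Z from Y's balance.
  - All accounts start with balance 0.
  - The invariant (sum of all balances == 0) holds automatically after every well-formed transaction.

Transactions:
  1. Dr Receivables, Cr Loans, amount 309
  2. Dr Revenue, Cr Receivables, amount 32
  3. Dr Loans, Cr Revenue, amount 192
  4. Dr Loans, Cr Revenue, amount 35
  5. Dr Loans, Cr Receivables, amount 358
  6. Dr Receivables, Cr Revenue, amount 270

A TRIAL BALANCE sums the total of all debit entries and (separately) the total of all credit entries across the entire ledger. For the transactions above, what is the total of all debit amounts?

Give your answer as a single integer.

Answer: 1196

Derivation:
Txn 1: debit+=309
Txn 2: debit+=32
Txn 3: debit+=192
Txn 4: debit+=35
Txn 5: debit+=358
Txn 6: debit+=270
Total debits = 1196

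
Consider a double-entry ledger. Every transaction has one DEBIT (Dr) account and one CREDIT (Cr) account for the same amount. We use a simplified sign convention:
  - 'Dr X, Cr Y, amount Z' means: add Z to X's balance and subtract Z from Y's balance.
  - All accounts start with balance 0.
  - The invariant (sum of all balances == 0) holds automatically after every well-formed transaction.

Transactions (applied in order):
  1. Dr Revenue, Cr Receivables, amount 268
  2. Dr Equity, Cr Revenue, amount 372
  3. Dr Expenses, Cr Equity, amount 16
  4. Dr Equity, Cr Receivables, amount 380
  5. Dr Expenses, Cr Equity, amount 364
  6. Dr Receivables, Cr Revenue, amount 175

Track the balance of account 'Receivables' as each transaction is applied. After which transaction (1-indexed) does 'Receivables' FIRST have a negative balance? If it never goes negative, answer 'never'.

After txn 1: Receivables=-268

Answer: 1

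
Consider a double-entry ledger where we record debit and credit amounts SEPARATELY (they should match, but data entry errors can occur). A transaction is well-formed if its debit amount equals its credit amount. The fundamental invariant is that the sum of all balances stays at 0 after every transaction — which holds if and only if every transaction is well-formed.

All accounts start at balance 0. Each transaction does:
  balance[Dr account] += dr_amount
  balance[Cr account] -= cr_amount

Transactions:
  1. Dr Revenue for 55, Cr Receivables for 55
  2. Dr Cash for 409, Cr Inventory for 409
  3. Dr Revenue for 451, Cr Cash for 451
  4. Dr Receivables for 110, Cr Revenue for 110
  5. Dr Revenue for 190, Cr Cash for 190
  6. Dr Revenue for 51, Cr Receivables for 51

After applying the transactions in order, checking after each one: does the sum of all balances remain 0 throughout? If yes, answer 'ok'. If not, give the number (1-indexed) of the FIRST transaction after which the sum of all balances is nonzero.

Answer: ok

Derivation:
After txn 1: dr=55 cr=55 sum_balances=0
After txn 2: dr=409 cr=409 sum_balances=0
After txn 3: dr=451 cr=451 sum_balances=0
After txn 4: dr=110 cr=110 sum_balances=0
After txn 5: dr=190 cr=190 sum_balances=0
After txn 6: dr=51 cr=51 sum_balances=0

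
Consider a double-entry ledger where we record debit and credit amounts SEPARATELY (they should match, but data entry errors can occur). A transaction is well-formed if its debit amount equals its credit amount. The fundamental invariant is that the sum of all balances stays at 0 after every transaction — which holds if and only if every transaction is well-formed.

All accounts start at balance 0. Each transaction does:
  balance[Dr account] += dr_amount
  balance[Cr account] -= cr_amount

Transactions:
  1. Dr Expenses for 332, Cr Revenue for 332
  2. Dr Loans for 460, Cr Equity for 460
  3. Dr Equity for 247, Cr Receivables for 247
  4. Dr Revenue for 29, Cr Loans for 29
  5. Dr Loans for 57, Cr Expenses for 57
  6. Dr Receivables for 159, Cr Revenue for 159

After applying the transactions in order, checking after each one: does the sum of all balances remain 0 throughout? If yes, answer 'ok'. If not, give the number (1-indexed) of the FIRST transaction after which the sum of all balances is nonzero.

After txn 1: dr=332 cr=332 sum_balances=0
After txn 2: dr=460 cr=460 sum_balances=0
After txn 3: dr=247 cr=247 sum_balances=0
After txn 4: dr=29 cr=29 sum_balances=0
After txn 5: dr=57 cr=57 sum_balances=0
After txn 6: dr=159 cr=159 sum_balances=0

Answer: ok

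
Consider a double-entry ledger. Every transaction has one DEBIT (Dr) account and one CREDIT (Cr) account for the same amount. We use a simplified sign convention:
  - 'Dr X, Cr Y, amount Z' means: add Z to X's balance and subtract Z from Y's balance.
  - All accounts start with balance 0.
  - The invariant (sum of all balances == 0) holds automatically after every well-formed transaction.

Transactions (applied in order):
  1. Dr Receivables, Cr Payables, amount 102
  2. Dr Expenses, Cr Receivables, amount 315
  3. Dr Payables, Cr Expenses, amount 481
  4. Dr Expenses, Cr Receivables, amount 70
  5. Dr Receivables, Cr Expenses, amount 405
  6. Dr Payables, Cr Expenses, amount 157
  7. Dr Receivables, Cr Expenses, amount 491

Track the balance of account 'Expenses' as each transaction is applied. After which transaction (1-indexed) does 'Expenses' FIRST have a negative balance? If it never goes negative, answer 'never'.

After txn 1: Expenses=0
After txn 2: Expenses=315
After txn 3: Expenses=-166

Answer: 3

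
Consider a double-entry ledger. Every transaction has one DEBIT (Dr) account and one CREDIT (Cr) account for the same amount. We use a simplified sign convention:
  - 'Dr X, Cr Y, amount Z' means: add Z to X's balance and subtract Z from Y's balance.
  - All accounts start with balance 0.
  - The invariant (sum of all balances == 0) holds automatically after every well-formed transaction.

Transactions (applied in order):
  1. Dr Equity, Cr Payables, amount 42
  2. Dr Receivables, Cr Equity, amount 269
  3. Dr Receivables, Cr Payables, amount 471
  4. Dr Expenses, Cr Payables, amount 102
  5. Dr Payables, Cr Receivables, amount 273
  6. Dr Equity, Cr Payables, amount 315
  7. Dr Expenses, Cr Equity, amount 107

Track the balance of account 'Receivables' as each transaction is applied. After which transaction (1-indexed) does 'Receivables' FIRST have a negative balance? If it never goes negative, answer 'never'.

Answer: never

Derivation:
After txn 1: Receivables=0
After txn 2: Receivables=269
After txn 3: Receivables=740
After txn 4: Receivables=740
After txn 5: Receivables=467
After txn 6: Receivables=467
After txn 7: Receivables=467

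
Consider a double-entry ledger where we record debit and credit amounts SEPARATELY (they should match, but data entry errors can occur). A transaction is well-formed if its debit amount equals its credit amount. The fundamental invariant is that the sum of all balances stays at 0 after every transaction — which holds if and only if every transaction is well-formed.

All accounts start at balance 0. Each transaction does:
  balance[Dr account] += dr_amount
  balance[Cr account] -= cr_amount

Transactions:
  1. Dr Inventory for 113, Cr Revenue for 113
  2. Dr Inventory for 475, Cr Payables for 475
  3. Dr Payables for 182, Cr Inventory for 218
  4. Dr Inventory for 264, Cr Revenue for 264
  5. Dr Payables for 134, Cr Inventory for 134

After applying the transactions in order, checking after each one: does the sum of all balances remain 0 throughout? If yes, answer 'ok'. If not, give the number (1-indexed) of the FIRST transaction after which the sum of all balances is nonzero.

After txn 1: dr=113 cr=113 sum_balances=0
After txn 2: dr=475 cr=475 sum_balances=0
After txn 3: dr=182 cr=218 sum_balances=-36
After txn 4: dr=264 cr=264 sum_balances=-36
After txn 5: dr=134 cr=134 sum_balances=-36

Answer: 3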